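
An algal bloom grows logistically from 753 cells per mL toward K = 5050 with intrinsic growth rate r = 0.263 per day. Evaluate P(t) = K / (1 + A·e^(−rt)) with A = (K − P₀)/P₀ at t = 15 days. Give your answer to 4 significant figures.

≈ 4,548 cells per mL

A = (5050 − 753)/753 = 5.70651
P(15) = 5050 / (1 + 5.70651·e^(−0.263·15)) = 5050 / (1 + 5.70651·0.019351)
= 5050 / 1.11043 ≈ 4547.8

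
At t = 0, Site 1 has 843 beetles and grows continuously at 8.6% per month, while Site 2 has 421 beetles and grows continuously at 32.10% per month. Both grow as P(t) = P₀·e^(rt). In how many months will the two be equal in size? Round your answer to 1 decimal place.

843·e^(0.086t) = 421·e^(0.321t)
843/421 = e^((0.321 − 0.086)t) → ln(2.00238) = 0.235·t
t = 0.69433 / 0.235

t ≈ 3.0 months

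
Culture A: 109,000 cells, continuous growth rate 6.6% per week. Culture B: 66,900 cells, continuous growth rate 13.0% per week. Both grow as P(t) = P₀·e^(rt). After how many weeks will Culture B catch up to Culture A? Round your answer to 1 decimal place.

t ≈ 7.6 weeks

109000·e^(0.066t) = 66900·e^(0.13t)
109000/66900 = e^((0.13 − 0.066)t) → ln(1.6293) = 0.064·t
t = 0.48815 / 0.064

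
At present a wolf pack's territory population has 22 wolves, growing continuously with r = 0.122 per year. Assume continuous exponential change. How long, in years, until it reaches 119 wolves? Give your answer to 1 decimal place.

t ≈ 13.8 years

119 = 22 · e^(0.122·t)
t = ln(119/22) / 0.122 = ln(5.40909) / 0.122 = 1.68808 / 0.122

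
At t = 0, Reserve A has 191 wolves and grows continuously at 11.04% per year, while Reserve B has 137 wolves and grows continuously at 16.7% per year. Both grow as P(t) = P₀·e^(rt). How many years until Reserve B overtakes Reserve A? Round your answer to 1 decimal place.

191·e^(0.1104t) = 137·e^(0.167t)
191/137 = e^((0.167 − 0.1104)t) → ln(1.39416) = 0.0566·t
t = 0.33229 / 0.0566

t ≈ 5.9 years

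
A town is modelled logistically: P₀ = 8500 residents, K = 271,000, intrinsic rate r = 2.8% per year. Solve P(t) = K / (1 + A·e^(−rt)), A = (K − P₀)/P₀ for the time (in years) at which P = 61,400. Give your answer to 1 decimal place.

t ≈ 78.7 years

A = (271000 − 8500)/8500 = 30.88235
61400 = 271000/(1 + 30.88235·e^(−0.028t)) → 1 + 30.88235·e^(−0.028t) = 4.41368
e^(−0.028t) = 0.110538 → t = ln(9.04664)/0.028 = 2.20239/0.028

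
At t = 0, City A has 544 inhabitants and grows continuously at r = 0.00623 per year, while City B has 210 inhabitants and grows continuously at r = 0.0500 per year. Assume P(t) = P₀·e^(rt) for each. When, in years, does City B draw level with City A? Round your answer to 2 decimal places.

t ≈ 21.75 years

544·e^(0.00623t) = 210·e^(0.05t)
544/210 = e^((0.05 − 0.00623)t) → ln(2.59048) = 0.04377·t
t = 0.95184 / 0.04377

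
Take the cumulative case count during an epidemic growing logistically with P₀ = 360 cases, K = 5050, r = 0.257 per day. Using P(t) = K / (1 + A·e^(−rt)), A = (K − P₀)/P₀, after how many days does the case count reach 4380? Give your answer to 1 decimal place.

t ≈ 17.3 days

A = (5050 − 360)/360 = 13.02778
4380 = 5050/(1 + 13.02778·e^(−0.257t)) → 1 + 13.02778·e^(−0.257t) = 1.15297
e^(−0.257t) = 0.011742 → t = ln(85.16667)/0.257 = 4.44461/0.257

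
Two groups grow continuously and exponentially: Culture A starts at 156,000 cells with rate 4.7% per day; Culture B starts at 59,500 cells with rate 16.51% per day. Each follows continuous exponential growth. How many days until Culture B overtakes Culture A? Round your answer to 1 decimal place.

t ≈ 8.2 days

156000·e^(0.047t) = 59500·e^(0.1651t)
156000/59500 = e^((0.1651 − 0.047)t) → ln(2.62185) = 0.1181·t
t = 0.96388 / 0.1181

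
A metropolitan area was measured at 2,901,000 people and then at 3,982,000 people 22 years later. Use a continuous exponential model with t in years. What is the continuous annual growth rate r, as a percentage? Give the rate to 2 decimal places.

3982000 = 2901000 · e^(r·22)
e^(22r) = 3982000/2901000 = 1.37263
r = ln(1.37263) / 22 = 0.31673 / 22

r ≈ 1.44% per year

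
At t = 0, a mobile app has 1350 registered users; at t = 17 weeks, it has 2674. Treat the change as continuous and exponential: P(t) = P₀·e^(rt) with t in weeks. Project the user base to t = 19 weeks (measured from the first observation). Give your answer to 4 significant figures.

≈ 2,898 registered users

r = ln(2674/1350) / 17 ≈ 0.040204 per week
P(19) = 1350 · e^(0.040204·19) = 1350 · 2.14659 ≈ 2897.89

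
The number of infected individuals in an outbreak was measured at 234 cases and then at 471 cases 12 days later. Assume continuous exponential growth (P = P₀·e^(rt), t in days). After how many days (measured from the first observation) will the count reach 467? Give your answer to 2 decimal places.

t ≈ 11.85 days

r = ln(471/234) / 12 ≈ 0.058295 per day
t = ln(467/234) / r = 0.69101 / 0.058295 ≈ 11.854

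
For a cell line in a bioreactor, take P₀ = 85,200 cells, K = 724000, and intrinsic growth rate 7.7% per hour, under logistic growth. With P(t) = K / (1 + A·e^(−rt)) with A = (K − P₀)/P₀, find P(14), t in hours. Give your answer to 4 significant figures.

A = (724000 − 85200)/85200 = 7.49765
P(14) = 724000 / (1 + 7.49765·e^(−0.077·14)) = 724000 / (1 + 7.49765·0.340275)
= 724000 / 3.55127 ≈ 203870.92

≈ 203,900 cells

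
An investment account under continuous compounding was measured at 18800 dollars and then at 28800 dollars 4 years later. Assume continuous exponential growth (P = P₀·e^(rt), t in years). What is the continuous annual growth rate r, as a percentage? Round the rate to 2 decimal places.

28800 = 18800 · e^(r·4)
e^(4r) = 28800/18800 = 1.53191
r = ln(1.53191) / 4 = 0.42652 / 4

r ≈ 10.66% per year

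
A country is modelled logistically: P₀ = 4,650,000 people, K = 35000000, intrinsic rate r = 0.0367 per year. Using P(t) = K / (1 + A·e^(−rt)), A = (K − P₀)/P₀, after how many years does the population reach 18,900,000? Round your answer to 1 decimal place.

t ≈ 55.5 years

A = (35000000 − 4650000)/4650000 = 6.52688
18900000 = 35000000/(1 + 6.52688·e^(−0.0367t)) → 1 + 6.52688·e^(−0.0367t) = 1.85185
e^(−0.0367t) = 0.130514 → t = ln(7.66199)/0.0367 = 2.03627/0.0367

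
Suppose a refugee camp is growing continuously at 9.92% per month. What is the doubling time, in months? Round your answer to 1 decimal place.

doubling time = ln(2) / |r| = 0.69315 / 0.0992

doubling time ≈ 7.0 months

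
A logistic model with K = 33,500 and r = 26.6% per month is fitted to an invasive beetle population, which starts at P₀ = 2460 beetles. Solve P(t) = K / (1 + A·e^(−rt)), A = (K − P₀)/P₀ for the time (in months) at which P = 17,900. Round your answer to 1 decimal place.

t ≈ 10.0 months

A = (33500 − 2460)/2460 = 12.61789
17900 = 33500/(1 + 12.61789·e^(−0.266t)) → 1 + 12.61789·e^(−0.266t) = 1.87151
e^(−0.266t) = 0.069069 → t = ln(14.47822)/0.266 = 2.67265/0.266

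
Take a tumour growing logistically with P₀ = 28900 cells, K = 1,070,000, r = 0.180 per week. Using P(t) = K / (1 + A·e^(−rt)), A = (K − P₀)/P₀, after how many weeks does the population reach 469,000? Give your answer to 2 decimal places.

A = (1070000 − 28900)/28900 = 36.02422
469000 = 1070000/(1 + 36.02422·e^(−0.18t)) → 1 + 36.02422·e^(−0.18t) = 2.28145
e^(−0.18t) = 0.035572 → t = ln(28.11208)/0.18 = 3.3362/0.18

t ≈ 18.53 weeks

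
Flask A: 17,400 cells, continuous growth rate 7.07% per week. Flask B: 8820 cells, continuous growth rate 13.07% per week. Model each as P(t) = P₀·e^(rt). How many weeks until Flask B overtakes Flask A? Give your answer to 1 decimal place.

t ≈ 11.3 weeks

17400·e^(0.0707t) = 8820·e^(0.1307t)
17400/8820 = e^((0.1307 − 0.0707)t) → ln(1.97279) = 0.06·t
t = 0.67945 / 0.06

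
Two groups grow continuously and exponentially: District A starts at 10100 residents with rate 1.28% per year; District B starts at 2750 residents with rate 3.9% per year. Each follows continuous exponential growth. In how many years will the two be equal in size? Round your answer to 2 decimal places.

t ≈ 49.65 years

10100·e^(0.0128t) = 2750·e^(0.039t)
10100/2750 = e^((0.039 − 0.0128)t) → ln(3.67273) = 0.0262·t
t = 1.30093 / 0.0262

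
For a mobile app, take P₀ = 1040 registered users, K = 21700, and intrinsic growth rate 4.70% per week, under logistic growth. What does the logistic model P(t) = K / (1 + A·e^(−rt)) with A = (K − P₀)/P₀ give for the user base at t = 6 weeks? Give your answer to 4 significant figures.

A = (21700 − 1040)/1040 = 19.86538
P(6) = 21700 / (1 + 19.86538·e^(−0.047·6)) = 21700 / (1 + 19.86538·0.754274)
= 21700 / 15.98394 ≈ 1357.61

≈ 1,358 registered users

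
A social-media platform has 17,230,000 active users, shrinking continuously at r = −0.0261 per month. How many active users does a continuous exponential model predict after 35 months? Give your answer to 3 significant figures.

≈ 6,910,000 active users

P(35) = 17230000 · e^(-0.0261·35) = 17230000 · e^(-0.9135)
= 17230000 · 0.40112 ≈ 6911260.59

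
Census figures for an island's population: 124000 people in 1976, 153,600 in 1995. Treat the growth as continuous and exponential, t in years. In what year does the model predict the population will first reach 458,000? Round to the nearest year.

year 2092

r = ln(153600/124000) / 19 = 0.21407/19 ≈ 0.011267 per year
t = ln(458000/124000) / r = 1.30659/0.011267 ≈ 115.97 years after 1976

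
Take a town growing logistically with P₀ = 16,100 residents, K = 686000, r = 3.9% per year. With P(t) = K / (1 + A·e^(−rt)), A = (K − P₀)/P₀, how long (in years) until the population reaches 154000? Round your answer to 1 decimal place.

A = (686000 − 16100)/16100 = 41.6087
154000 = 686000/(1 + 41.6087·e^(−0.039t)) → 1 + 41.6087·e^(−0.039t) = 4.45455
e^(−0.039t) = 0.083025 → t = ln(12.04462)/0.039 = 2.48862/0.039

t ≈ 63.8 years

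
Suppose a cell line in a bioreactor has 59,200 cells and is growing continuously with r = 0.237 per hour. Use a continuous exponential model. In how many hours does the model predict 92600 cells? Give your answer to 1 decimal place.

92600 = 59200 · e^(0.237·t)
t = ln(92600/59200) / 0.237 = ln(1.56419) / 0.237 = 0.44737 / 0.237

t ≈ 1.9 hours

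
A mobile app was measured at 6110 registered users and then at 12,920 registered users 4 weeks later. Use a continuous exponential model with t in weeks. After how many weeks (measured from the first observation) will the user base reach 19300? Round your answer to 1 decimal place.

t ≈ 6.1 weeks

r = ln(12920/6110) / 4 ≈ 0.187212 per week
t = ln(19300/6110) / r = 1.15018 / 0.187212 ≈ 6.144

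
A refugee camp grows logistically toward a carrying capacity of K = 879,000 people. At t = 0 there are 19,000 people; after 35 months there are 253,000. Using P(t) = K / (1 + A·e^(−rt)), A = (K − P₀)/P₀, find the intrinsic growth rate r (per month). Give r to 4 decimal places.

r ≈ 0.0830 per month

A = (879000 − 19000)/19000 = 45.26316
253000 = 879000/(1 + 45.26316·e^(−r·35)) → e^(−35r) = (3.47431 − 1)/45.26316 = 0.054665
r = −ln(0.054665)/35 = 2.90653/35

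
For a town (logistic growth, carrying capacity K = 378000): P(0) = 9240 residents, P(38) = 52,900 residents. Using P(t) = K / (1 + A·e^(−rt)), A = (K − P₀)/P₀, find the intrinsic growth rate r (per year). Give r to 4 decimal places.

A = (378000 − 9240)/9240 = 39.90909
52900 = 378000/(1 + 39.90909·e^(−r·38)) → e^(−38r) = (7.14556 − 1)/39.90909 = 0.153989
r = −ln(0.153989)/38 = 1.87087/38

r ≈ 0.0492 per year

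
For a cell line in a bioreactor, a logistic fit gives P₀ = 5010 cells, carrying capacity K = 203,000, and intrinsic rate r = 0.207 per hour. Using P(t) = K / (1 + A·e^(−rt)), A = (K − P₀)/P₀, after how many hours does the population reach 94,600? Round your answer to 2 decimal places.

t ≈ 17.10 hours

A = (203000 − 5010)/5010 = 39.51896
94600 = 203000/(1 + 39.51896·e^(−0.207t)) → 1 + 39.51896·e^(−0.207t) = 2.14588
e^(−0.207t) = 0.028996 → t = ln(34.48795)/0.207 = 3.54061/0.207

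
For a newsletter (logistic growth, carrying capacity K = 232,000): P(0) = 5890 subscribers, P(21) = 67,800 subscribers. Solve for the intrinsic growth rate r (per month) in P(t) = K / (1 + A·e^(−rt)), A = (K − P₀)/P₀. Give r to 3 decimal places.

r ≈ 0.132 per month

A = (232000 − 5890)/5890 = 38.38879
67800 = 232000/(1 + 38.38879·e^(−r·21)) → e^(−21r) = (3.42183 − 1)/38.38879 = 0.063087
r = −ln(0.063087)/21 = 2.76324/21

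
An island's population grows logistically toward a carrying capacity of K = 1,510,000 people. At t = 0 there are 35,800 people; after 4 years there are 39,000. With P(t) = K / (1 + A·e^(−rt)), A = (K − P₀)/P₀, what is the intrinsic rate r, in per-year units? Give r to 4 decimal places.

A = (1510000 − 35800)/35800 = 41.17877
39000 = 1510000/(1 + 41.17877·e^(−r·4)) → e^(−4r) = (38.71795 − 1)/41.17877 = 0.915956
r = −ln(0.915956)/4 = 0.08779/4

r ≈ 0.0219 per year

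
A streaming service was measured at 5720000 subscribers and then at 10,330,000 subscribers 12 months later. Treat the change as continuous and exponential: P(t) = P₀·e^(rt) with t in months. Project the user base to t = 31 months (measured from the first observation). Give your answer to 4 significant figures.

≈ 26,340,000 subscribers

r = ln(10330000/5720000) / 12 ≈ 0.049257 per month
P(31) = 5720000 · e^(0.049257·31) = 5720000 · 4.60418 ≈ 26335937.63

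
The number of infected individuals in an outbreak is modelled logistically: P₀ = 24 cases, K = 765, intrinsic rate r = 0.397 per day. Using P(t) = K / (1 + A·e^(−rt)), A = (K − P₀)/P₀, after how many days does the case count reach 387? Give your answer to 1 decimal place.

A = (765 − 24)/24 = 30.875
387 = 765/(1 + 30.875·e^(−0.397t)) → 1 + 30.875·e^(−0.397t) = 1.97674
e^(−0.397t) = 0.031635 → t = ln(31.61012)/0.397 = 3.45348/0.397

t ≈ 8.7 days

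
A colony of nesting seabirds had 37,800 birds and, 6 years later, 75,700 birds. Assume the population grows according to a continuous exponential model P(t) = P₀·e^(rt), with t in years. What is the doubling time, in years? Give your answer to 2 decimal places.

doubling time ≈ 5.99 years

r = ln(75700/37800) / 6 = ln(2.00265) / 6 ≈ 0.115745 per year
doubling time = ln 2 / |r| = 0.69315 / 0.115745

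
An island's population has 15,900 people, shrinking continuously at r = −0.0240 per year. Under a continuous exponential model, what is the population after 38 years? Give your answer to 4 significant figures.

≈ 6,387 people

P(38) = 15900 · e^(-0.024·38) = 15900 · e^(-0.912)
= 15900 · 0.40172 ≈ 6387.35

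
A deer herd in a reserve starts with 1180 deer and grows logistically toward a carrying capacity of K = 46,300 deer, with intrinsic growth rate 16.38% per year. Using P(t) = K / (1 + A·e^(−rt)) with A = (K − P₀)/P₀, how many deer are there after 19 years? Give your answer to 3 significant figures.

A = (46300 − 1180)/1180 = 38.23729
P(19) = 46300 / (1 + 38.23729·e^(−0.1638·19)) = 46300 / (1 + 38.23729·0.044503)
= 46300 / 2.70167 ≈ 17137.54

≈ 17,100 deer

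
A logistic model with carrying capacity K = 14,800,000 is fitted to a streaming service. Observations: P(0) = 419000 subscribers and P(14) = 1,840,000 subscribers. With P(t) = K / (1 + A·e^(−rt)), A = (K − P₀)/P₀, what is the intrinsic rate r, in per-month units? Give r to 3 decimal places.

r ≈ 0.113 per month

A = (14800000 − 419000)/419000 = 34.3222
1840000 = 14800000/(1 + 34.3222·e^(−r·14)) → e^(−14r) = (8.04348 − 1)/34.3222 = 0.205216
r = −ln(0.205216)/14 = 1.58369/14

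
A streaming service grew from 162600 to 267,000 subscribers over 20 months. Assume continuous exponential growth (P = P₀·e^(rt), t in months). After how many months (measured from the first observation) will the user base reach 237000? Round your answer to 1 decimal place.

t ≈ 15.2 months

r = ln(267000/162600) / 20 ≈ 0.024798 per month
t = ln(237000/162600) / r = 0.37677 / 0.024798 ≈ 15.194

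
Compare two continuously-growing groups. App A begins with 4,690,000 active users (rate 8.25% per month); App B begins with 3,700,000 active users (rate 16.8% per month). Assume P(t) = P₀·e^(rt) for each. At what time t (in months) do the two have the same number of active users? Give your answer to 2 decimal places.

t ≈ 2.77 months

4690000·e^(0.0825t) = 3700000·e^(0.168t)
4690000/3700000 = e^((0.168 − 0.0825)t) → ln(1.26757) = 0.0855·t
t = 0.2371 / 0.0855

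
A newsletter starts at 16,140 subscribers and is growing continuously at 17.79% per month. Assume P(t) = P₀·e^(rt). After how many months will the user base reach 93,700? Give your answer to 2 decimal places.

93700 = 16140 · e^(0.1779·t)
t = ln(93700/16140) / 0.1779 = ln(5.80545) / 0.1779 = 1.7588 / 0.1779

t ≈ 9.89 months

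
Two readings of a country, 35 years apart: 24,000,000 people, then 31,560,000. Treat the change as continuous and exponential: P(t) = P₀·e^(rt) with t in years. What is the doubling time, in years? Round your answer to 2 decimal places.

doubling time ≈ 88.59 years

r = ln(31560000/24000000) / 35 = ln(1.315) / 35 ≈ 0.007824 per year
doubling time = ln 2 / |r| = 0.69315 / 0.007824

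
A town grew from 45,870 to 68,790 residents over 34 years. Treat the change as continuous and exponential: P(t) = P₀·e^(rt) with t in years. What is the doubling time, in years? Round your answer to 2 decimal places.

doubling time ≈ 58.15 years

r = ln(68790/45870) / 34 = ln(1.49967) / 34 ≈ 0.011919 per year
doubling time = ln 2 / |r| = 0.69315 / 0.011919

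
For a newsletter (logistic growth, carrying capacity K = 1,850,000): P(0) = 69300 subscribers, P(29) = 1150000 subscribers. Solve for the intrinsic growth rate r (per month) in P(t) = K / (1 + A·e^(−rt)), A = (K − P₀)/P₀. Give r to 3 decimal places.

A = (1850000 − 69300)/69300 = 25.69553
1150000 = 1850000/(1 + 25.69553·e^(−r·29)) → e^(−29r) = (1.6087 − 1)/25.69553 = 0.023689
r = −ln(0.023689)/29 = 3.74275/29

r ≈ 0.129 per month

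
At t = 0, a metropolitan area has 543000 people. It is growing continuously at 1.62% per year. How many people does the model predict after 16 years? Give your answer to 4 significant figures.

≈ 703,700 people

P(16) = 543000 · e^(0.0162·16) = 543000 · e^(0.2592)
= 543000 · 1.29589 ≈ 703669.88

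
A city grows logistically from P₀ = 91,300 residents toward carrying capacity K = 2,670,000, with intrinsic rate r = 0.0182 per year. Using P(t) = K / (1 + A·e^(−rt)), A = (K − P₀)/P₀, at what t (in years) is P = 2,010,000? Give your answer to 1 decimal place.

A = (2670000 − 91300)/91300 = 28.24425
2010000 = 2670000/(1 + 28.24425·e^(−0.0182t)) → 1 + 28.24425·e^(−0.0182t) = 1.32836
e^(−0.0182t) = 0.011626 → t = ln(86.01658)/0.0182 = 4.45454/0.0182

t ≈ 244.8 years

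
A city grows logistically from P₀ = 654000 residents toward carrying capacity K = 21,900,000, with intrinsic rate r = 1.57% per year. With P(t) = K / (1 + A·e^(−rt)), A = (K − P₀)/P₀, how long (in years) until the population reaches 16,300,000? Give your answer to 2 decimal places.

A = (21900000 − 654000)/654000 = 32.48624
16300000 = 21900000/(1 + 32.48624·e^(−0.0157t)) → 1 + 32.48624·e^(−0.0157t) = 1.34356
e^(−0.0157t) = 0.010576 → t = ln(94.55816)/0.0157 = 4.54922/0.0157

t ≈ 289.76 years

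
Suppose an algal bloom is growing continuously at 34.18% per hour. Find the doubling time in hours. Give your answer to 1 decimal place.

doubling time = ln(2) / |r| = 0.69315 / 0.3418

doubling time ≈ 2.0 hours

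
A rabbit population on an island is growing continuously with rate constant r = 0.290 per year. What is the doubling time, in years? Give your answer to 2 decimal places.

doubling time ≈ 2.39 years

doubling time = ln(2) / |r| = 0.69315 / 0.29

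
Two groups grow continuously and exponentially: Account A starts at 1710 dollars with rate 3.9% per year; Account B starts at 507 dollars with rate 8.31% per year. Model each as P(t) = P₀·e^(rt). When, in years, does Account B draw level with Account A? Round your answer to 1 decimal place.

1710·e^(0.039t) = 507·e^(0.0831t)
1710/507 = e^((0.0831 − 0.039)t) → ln(3.37278) = 0.0441·t
t = 1.21574 / 0.0441

t ≈ 27.6 years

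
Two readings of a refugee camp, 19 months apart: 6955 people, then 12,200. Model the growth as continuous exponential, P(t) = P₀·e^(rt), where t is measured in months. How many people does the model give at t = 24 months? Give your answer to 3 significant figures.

≈ 14,100 people

r = ln(12200/6955) / 19 ≈ 0.029578 per month
P(24) = 6955 · e^(0.029578·24) = 6955 · 2.03371 ≈ 14144.48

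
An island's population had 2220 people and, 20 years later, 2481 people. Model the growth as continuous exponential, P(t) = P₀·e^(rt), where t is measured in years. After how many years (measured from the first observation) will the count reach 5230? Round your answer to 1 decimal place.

t ≈ 154.2 years

r = ln(2481/2220) / 20 ≈ 0.005558 per year
t = ln(5230/2220) / r = 0.8569 / 0.005558 ≈ 154.183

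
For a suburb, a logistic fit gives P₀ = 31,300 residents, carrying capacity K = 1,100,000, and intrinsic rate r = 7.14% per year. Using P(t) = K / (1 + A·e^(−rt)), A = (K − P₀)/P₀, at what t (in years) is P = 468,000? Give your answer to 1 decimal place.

t ≈ 45.2 years

A = (1100000 − 31300)/31300 = 34.14377
468000 = 1100000/(1 + 34.14377·e^(−0.0714t)) → 1 + 34.14377·e^(−0.0714t) = 2.35043
e^(−0.0714t) = 0.039551 → t = ln(25.28368)/0.0714 = 3.23016/0.0714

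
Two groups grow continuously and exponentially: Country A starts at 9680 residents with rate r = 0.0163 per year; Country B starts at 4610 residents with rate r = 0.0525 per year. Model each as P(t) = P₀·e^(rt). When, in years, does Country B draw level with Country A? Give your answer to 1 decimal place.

9680·e^(0.0163t) = 4610·e^(0.0525t)
9680/4610 = e^((0.0525 − 0.0163)t) → ln(2.09978) = 0.0362·t
t = 0.74183 / 0.0362

t ≈ 20.5 years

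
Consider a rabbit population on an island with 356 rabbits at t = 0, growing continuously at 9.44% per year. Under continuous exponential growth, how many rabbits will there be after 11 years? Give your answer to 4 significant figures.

P(11) = 356 · e^(0.0944·11) = 356 · e^(1.0384)
= 356 · 2.82469 ≈ 1005.59

≈ 1,006 rabbits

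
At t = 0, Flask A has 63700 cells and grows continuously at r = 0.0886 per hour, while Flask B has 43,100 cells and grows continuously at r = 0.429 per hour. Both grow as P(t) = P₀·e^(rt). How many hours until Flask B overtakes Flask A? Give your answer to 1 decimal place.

t ≈ 1.1 hours

63700·e^(0.0886t) = 43100·e^(0.429t)
63700/43100 = e^((0.429 − 0.0886)t) → ln(1.47796) = 0.3404·t
t = 0.39066 / 0.3404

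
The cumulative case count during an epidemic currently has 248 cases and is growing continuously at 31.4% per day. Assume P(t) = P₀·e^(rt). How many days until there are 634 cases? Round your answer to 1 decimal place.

634 = 248 · e^(0.314·t)
t = ln(634/248) / 0.314 = ln(2.55645) / 0.314 = 0.93862 / 0.314

t ≈ 3.0 days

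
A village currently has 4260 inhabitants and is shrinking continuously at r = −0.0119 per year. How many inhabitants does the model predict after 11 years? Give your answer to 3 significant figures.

P(11) = 4260 · e^(-0.0119·11) = 4260 · e^(-0.1309)
= 4260 · 0.87731 ≈ 3737.32

≈ 3,740 inhabitants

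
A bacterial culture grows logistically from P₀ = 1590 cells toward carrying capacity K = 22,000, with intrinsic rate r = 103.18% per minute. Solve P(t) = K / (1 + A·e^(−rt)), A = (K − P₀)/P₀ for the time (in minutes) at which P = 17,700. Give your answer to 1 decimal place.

t ≈ 3.8 minutes

A = (22000 − 1590)/1590 = 12.83648
17700 = 22000/(1 + 12.83648·e^(−1.0318t)) → 1 + 12.83648·e^(−1.0318t) = 1.24294
e^(−1.0318t) = 0.018926 → t = ln(52.83853)/1.0318 = 3.96724/1.0318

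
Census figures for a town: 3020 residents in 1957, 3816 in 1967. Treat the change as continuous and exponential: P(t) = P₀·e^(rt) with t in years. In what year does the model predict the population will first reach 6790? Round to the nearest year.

r = ln(3816/3020) / 10 = 0.23395/10 ≈ 0.023395 per year
t = ln(6790/3020) / r = 0.81019/0.023395 ≈ 34.63 years after 1957

year 1992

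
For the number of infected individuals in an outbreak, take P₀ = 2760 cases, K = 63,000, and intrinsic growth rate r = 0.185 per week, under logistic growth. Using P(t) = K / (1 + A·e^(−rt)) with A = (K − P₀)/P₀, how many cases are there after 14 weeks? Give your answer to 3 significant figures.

≈ 23,900 cases

A = (63000 − 2760)/2760 = 21.82609
P(14) = 63000 / (1 + 21.82609·e^(−0.185·14)) = 63000 / (1 + 21.82609·0.07502)
= 63000 / 2.63739 ≈ 23887.22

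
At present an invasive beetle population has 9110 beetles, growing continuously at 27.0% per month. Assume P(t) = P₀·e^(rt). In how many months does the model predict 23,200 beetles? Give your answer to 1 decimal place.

t ≈ 3.5 months

23200 = 9110 · e^(0.27·t)
t = ln(23200/9110) / 0.27 = ln(2.54665) / 0.27 = 0.93478 / 0.27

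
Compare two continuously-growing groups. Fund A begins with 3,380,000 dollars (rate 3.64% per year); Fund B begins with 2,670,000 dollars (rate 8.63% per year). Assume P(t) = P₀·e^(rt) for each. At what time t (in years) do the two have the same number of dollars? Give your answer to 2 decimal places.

t ≈ 4.73 years

3380000·e^(0.0364t) = 2670000·e^(0.0863t)
3380000/2670000 = e^((0.0863 − 0.0364)t) → ln(1.26592) = 0.0499·t
t = 0.2358 / 0.0499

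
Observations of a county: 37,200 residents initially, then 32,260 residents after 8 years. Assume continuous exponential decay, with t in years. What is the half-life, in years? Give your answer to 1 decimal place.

half-life ≈ 38.9 years

r = ln(32260/37200) / 8 = ln(0.8672) / 8 ≈ -0.01781 per year
half-life = ln 2 / |r| = 0.69315 / 0.01781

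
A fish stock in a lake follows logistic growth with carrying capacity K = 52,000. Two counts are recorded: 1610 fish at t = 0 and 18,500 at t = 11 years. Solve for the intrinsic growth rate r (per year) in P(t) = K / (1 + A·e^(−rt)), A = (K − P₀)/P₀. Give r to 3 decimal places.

A = (52000 − 1610)/1610 = 31.29814
18500 = 52000/(1 + 31.29814·e^(−r·11)) → e^(−11r) = (2.81081 − 1)/31.29814 = 0.057857
r = −ln(0.057857)/11 = 2.84978/11

r ≈ 0.259 per year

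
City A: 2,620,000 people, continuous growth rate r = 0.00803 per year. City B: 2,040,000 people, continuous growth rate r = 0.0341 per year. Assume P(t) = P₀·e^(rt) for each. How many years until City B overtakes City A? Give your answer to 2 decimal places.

t ≈ 9.60 years

2620000·e^(0.00803t) = 2040000·e^(0.0341t)
2620000/2040000 = e^((0.0341 − 0.00803)t) → ln(1.28431) = 0.02607·t
t = 0.25022 / 0.02607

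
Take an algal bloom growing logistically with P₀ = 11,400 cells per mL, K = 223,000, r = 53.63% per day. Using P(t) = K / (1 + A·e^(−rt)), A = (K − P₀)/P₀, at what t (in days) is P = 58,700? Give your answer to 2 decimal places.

A = (223000 − 11400)/11400 = 18.5614
58700 = 223000/(1 + 18.5614·e^(−0.5363t)) → 1 + 18.5614·e^(−0.5363t) = 3.79898
e^(−0.5363t) = 0.150796 → t = ln(6.63149)/0.5363 = 1.89183/0.5363

t ≈ 3.53 days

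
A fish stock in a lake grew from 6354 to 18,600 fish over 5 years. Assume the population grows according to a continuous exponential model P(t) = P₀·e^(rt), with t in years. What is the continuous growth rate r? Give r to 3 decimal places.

18600 = 6354 · e^(r·5)
e^(5r) = 18600/6354 = 2.92729
r = ln(2.92729) / 5 = 1.07408 / 5

r ≈ 0.215 per year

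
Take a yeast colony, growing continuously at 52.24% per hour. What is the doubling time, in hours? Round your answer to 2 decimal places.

doubling time ≈ 1.33 hours

doubling time = ln(2) / |r| = 0.69315 / 0.5224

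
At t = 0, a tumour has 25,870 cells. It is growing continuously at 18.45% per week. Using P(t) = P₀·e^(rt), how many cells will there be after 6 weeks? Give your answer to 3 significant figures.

P(6) = 25870 · e^(0.1845·6) = 25870 · e^(1.107)
= 25870 · 3.02527 ≈ 78263.71

≈ 78,300 cells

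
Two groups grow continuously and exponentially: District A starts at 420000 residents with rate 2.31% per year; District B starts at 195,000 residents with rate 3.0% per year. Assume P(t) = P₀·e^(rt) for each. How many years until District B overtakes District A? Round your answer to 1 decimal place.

t ≈ 111.2 years

420000·e^(0.0231t) = 195000·e^(0.03t)
420000/195000 = e^((0.03 − 0.0231)t) → ln(2.15385) = 0.0069·t
t = 0.76726 / 0.0069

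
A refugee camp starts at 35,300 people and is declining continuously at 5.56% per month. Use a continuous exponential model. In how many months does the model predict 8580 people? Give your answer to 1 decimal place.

8580 = 35300 · e^(-0.0556·t)
t = ln(8580/35300) / -0.0556 = ln(0.24306) / -0.0556 = -1.41445 / -0.0556

t ≈ 25.4 months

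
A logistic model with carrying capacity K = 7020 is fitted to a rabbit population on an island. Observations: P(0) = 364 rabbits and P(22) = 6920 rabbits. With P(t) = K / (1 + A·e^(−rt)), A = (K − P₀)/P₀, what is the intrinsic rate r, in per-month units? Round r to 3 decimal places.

A = (7020 − 364)/364 = 18.28571
6920 = 7020/(1 + 18.28571·e^(−r·22)) → e^(−22r) = (1.01445 − 1)/18.28571 = 0.00079
r = −ln(0.00079)/22 = 7.14312/22

r ≈ 0.325 per month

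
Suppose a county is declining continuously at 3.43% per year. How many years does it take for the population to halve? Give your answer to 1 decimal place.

half-life = ln(2) / |r| = 0.69315 / 0.0343

half-life ≈ 20.2 years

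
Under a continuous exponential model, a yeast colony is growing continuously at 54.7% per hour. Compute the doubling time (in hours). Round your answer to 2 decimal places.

doubling time = ln(2) / |r| = 0.69315 / 0.547

doubling time ≈ 1.27 hours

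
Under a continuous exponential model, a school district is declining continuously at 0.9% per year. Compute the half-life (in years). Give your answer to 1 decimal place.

half-life ≈ 77.0 years

half-life = ln(2) / |r| = 0.69315 / 0.009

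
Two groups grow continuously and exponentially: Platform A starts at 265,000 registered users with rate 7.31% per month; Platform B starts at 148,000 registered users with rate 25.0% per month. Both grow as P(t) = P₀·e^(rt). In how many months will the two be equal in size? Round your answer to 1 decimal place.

t ≈ 3.3 months

265000·e^(0.0731t) = 148000·e^(0.25t)
265000/148000 = e^((0.25 − 0.0731)t) → ln(1.79054) = 0.1769·t
t = 0.58252 / 0.1769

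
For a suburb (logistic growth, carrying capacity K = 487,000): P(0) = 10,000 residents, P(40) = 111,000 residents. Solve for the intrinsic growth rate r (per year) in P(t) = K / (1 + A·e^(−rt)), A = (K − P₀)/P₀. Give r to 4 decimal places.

A = (487000 − 10000)/10000 = 47.7
111000 = 487000/(1 + 47.7·e^(−r·40)) → e^(−40r) = (4.38739 − 1)/47.7 = 0.071014
r = −ln(0.071014)/40 = 2.64487/40

r ≈ 0.0661 per year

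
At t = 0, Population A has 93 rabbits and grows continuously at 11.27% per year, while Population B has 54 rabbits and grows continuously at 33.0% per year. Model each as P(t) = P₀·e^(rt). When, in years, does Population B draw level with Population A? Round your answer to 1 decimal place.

t ≈ 2.5 years

93·e^(0.1127t) = 54·e^(0.33t)
93/54 = e^((0.33 − 0.1127)t) → ln(1.72222) = 0.2173·t
t = 0.54362 / 0.2173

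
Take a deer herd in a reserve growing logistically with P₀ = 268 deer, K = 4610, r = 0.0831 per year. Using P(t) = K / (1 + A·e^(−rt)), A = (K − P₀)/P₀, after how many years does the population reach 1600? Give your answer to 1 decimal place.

t ≈ 25.9 years

A = (4610 − 268)/268 = 16.20149
1600 = 4610/(1 + 16.20149·e^(−0.0831t)) → 1 + 16.20149·e^(−0.0831t) = 2.88125
e^(−0.0831t) = 0.116116 → t = ln(8.61209)/0.0831 = 2.15317/0.0831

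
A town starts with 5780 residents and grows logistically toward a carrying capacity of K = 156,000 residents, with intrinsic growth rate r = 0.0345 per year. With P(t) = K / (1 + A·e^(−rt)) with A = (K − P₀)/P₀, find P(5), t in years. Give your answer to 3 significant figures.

A = (156000 − 5780)/5780 = 25.98962
P(5) = 156000 / (1 + 25.98962·e^(−0.0345·5)) = 156000 / (1 + 25.98962·0.841558)
= 156000 / 22.87178 ≈ 6820.63

≈ 6,820 residents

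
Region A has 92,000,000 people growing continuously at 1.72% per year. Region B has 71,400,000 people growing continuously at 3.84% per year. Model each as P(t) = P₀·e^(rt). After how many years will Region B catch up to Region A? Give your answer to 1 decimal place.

92000000·e^(0.0172t) = 71400000·e^(0.0384t)
92000000/71400000 = e^((0.0384 − 0.0172)t) → ln(1.28852) = 0.0212·t
t = 0.25349 / 0.0212

t ≈ 12.0 years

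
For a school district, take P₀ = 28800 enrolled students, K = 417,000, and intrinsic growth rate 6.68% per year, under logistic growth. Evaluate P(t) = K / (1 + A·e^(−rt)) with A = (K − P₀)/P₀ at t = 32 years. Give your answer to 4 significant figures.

≈ 161,000 enrolled students

A = (417000 − 28800)/28800 = 13.47917
P(32) = 417000 / (1 + 13.47917·e^(−0.0668·32)) = 417000 / (1 + 13.47917·0.117938)
= 417000 / 2.5897 ≈ 161022.52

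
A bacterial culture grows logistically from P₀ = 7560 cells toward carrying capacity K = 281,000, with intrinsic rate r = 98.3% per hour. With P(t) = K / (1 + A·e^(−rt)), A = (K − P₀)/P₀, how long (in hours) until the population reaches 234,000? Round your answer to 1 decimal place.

t ≈ 5.3 hours

A = (281000 − 7560)/7560 = 36.16931
234000 = 281000/(1 + 36.16931·e^(−0.983t)) → 1 + 36.16931·e^(−0.983t) = 1.20085
e^(−0.983t) = 0.005553 → t = ln(180.077)/0.983 = 5.19338/0.983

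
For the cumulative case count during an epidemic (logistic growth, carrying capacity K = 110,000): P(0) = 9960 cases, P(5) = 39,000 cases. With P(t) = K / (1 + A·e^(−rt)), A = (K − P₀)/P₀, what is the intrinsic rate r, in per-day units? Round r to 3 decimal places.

r ≈ 0.342 per day

A = (110000 − 9960)/9960 = 10.04418
39000 = 110000/(1 + 10.04418·e^(−r·5)) → e^(−5r) = (2.82051 − 1)/10.04418 = 0.181251
r = −ln(0.181251)/5 = 1.70787/5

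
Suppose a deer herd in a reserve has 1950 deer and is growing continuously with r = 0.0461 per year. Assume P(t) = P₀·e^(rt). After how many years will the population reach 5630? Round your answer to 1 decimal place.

t ≈ 23.0 years

5630 = 1950 · e^(0.0461·t)
t = ln(5630/1950) / 0.0461 = ln(2.88718) / 0.0461 = 1.06028 / 0.0461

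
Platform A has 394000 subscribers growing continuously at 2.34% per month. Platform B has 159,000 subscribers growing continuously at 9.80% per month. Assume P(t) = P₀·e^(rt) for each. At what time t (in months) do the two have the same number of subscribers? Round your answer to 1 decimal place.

394000·e^(0.0234t) = 159000·e^(0.098t)
394000/159000 = e^((0.098 − 0.0234)t) → ln(2.47799) = 0.0746·t
t = 0.90745 / 0.0746

t ≈ 12.2 months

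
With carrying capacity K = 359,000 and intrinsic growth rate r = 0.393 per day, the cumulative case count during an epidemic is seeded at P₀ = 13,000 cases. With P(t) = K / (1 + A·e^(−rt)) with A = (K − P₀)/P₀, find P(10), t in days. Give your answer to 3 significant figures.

A = (359000 − 13000)/13000 = 26.61538
P(10) = 359000 / (1 + 26.61538·e^(−0.393·10)) = 359000 / (1 + 26.61538·0.019644)
= 359000 / 1.52282 ≈ 235746.23

≈ 236,000 cases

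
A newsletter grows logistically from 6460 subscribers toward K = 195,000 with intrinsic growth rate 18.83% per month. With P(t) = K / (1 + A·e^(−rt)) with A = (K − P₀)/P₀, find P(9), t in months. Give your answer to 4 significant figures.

A = (195000 − 6460)/6460 = 29.18576
P(9) = 195000 / (1 + 29.18576·e^(−0.1883·9)) = 195000 / (1 + 29.18576·0.183654)
= 195000 / 6.36009 ≈ 30659.94

≈ 30,660 subscribers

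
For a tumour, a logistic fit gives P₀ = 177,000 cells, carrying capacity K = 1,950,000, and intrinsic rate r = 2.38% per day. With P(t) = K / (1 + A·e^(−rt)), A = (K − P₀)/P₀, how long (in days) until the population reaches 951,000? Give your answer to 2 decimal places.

t ≈ 94.75 days

A = (1950000 − 177000)/177000 = 10.01695
951000 = 1950000/(1 + 10.01695·e^(−0.0238t)) → 1 + 10.01695·e^(−0.0238t) = 2.05047
e^(−0.0238t) = 0.10487 → t = ln(9.53565)/0.0238 = 2.25504/0.0238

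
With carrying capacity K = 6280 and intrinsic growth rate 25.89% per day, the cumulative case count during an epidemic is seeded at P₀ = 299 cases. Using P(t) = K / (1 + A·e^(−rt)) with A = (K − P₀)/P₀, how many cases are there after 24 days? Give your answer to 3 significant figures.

≈ 6,040 cases

A = (6280 − 299)/299 = 20.00334
P(24) = 6280 / (1 + 20.00334·e^(−0.2589·24)) = 6280 / (1 + 20.00334·0.002002)
= 6280 / 1.04005 ≈ 6038.19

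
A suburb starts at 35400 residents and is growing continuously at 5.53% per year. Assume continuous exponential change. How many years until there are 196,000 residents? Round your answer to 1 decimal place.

t ≈ 30.9 years

196000 = 35400 · e^(0.0553·t)
t = ln(196000/35400) / 0.0553 = ln(5.53672) / 0.0553 = 1.7114 / 0.0553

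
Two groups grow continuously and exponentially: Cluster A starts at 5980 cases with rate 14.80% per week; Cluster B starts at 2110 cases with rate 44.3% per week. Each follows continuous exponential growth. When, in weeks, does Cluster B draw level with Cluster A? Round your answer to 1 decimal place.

5980·e^(0.148t) = 2110·e^(0.443t)
5980/2110 = e^((0.443 − 0.148)t) → ln(2.83412) = 0.295·t
t = 1.04173 / 0.295

t ≈ 3.5 weeks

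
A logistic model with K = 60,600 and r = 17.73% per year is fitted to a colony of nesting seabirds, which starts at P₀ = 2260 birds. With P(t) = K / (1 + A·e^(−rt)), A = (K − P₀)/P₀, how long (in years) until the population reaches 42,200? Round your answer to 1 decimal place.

t ≈ 23.0 years

A = (60600 − 2260)/2260 = 25.81416
42200 = 60600/(1 + 25.81416·e^(−0.1773t)) → 1 + 25.81416·e^(−0.1773t) = 1.43602
e^(−0.1773t) = 0.016891 → t = ln(59.20421)/0.1773 = 4.08099/0.1773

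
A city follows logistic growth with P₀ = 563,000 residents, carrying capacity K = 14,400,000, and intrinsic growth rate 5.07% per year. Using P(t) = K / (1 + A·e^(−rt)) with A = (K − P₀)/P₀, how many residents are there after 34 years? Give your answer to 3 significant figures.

A = (14400000 − 563000)/563000 = 24.57726
P(34) = 14400000 / (1 + 24.57726·e^(−0.0507·34)) = 14400000 / (1 + 24.57726·0.178387)
= 14400000 / 5.38426 ≈ 2674460.14

≈ 2,670,000 residents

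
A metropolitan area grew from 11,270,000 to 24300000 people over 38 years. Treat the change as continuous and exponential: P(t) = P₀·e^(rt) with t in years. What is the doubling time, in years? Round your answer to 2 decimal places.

r = ln(24300000/11270000) / 38 = ln(2.15617) / 38 ≈ 0.020219 per year
doubling time = ln 2 / |r| = 0.69315 / 0.020219

doubling time ≈ 34.28 years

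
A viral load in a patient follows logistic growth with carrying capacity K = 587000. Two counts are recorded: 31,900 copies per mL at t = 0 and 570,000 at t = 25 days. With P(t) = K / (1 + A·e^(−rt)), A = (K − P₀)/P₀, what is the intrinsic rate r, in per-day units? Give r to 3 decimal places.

A = (587000 − 31900)/31900 = 17.40125
570000 = 587000/(1 + 17.40125·e^(−r·25)) → e^(−25r) = (1.02982 − 1)/17.40125 = 0.001714
r = −ln(0.001714)/25 = 6.36897/25

r ≈ 0.255 per day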